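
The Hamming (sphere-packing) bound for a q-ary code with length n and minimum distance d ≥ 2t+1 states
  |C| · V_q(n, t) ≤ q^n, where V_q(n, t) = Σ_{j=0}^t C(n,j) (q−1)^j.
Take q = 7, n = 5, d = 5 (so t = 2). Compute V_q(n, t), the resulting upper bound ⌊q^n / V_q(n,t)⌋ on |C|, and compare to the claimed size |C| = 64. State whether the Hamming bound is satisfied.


V_q(n, t) = 391, q^n = 16807, Hamming bound = 42, |C| = 64 > bound (violated).

Step 1: Compute V_q(n, t) = Σ_{j=0}^2 C(n, j) (q−1)^j.
  j = 0: C(5,0)·(6)^0 = 1·1 = 1.
  j = 1: C(5,1)·(6)^1 = 5·6 = 30.
  j = 2: C(5,2)·(6)^2 = 10·36 = 360.
  V_q(n, t) = 1 + 30 + 360 = 391.
Step 2: q^n = 7^5 = 16807.
Step 3: Hamming bound ⌊q^n / V_q(n,t)⌋ = ⌊16807/391⌋ = 42.
Step 4: Compare |C| = 64 to 42: violated.
The claimed |C| lies above the Hamming bound, so no 7-ary code of length 5 with d ≥ 5 can have 64 codewords.


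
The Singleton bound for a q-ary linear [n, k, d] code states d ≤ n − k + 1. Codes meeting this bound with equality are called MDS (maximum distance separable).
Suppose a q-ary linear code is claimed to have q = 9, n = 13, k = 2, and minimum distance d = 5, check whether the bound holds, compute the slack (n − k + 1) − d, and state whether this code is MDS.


Singleton RHS = n − k + 1 = 12, slack = 7, bound satisfied, not MDS.

Singleton bound: d ≤ n − k + 1.
Here n = 13, k = 2, so n − k + 1 = 12.
Given d = 5, check d ≤ 12: YES.
Slack = (n − k + 1) − d = 7.
The code is NOT MDS (slack = 7 > 0).
Description: the claimed parameters are [13, 2, 5]_9; such a code would be non-MDS.


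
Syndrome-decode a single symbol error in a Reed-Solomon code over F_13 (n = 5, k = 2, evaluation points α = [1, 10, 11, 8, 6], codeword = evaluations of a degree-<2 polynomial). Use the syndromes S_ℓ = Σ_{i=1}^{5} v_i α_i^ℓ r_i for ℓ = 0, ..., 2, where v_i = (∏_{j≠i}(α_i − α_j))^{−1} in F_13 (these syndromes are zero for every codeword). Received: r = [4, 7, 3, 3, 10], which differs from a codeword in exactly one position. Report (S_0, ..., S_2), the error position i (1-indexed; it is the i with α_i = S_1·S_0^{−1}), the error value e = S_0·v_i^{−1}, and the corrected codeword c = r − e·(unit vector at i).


S = (11, 10, 2), error at position 4, error magnitude e = 1, c = [4, 7, 3, 2, 10].

Step 1: column multipliers v_i = (∏_{j≠i}(α_i − α_j))^{−1} mod 13.
  i = 1 (α = 1): (1−10)(1−11)(1−8)(1−6) = (−9)·(−10)·(−7)·(−5) = 3150 ≡ 4, so v_1 = 4^{−1} = 10 (mod 13).
  i = 2 (α = 10): (10−1)(10−11)(10−8)(10−6) = 9·(−1)·2·4 = −72 ≡ 6, so v_2 = 6^{−1} = 11 (mod 13).
  i = 3 (α = 11): (11−1)(11−10)(11−8)(11−6) = 10·1·3·5 = 150 ≡ 7, so v_3 = 7^{−1} = 2 (mod 13).
  i = 4 (α = 8): (8−1)(8−10)(8−11)(8−6) = 7·(−2)·(−3)·2 = 84 ≡ 6, so v_4 = 6^{−1} = 11 (mod 13).
  i = 5 (α = 6): (6−1)(6−10)(6−11)(6−8) = 5·(−4)·(−5)·(−2) = −200 ≡ 8, so v_5 = 8^{−1} = 5 (mod 13).
  v = [10, 11, 2, 11, 5].
Step 2: syndromes of r = [4, 7, 3, 3, 10] (all sums mod 13).
  S_0 = Σ v_i r_i = 10·4 + 11·7 + 2·3 + 11·3 + 5·10 = 206 ≡ 11.
  S_1 = Σ v_i α_i r_i = 10·1·4 + 11·10·7 + 2·11·3 + 11·8·3 + 5·6·10 = 1440 ≡ 10.
  α_i^2 mod 13 = [1, 9, 4, 12, 10].
  S_2 = Σ v_i α_i^2 r_i = 10·1·4 + 11·9·7 + 2·4·3 + 11·12·3 + 5·10·10 = 1653 ≡ 2.
  S = (11, 10, 2) ≠ 0, so r is not a codeword (an error is present).
Step 3: locate the error. For a single error e at position i, S_ℓ = v_i·e·α_i^ℓ, so α_err = S_1/S_0.
  S_0^{−1} = 11^{−1} = 6 (mod 13), so α_err = 10·6 = 60 ≡ 8 = α_4. Error position i = 4.
  Consistency check: S_2/S_1 = 2·4 = 8 ≡ 8 = α_err ✓ (single-error assumption holds).
Step 4: error magnitude e = S_0/v_4 = S_0·∏_{j≠4}(α_4 − α_j) = 11·6 = 66 ≡ 1 (mod 13).
Step 5: correct position 4: c_4 = r_4 − e = 3 − 1 ≡ 2 (mod 13). Hence c = [4, 7, 3, 2, 10].
  Check: interpolating c through the α_i gives m(x) = 8 + 9·x (degree < 2) with m(α_i) = c_i for every i, so c is indeed a codeword.


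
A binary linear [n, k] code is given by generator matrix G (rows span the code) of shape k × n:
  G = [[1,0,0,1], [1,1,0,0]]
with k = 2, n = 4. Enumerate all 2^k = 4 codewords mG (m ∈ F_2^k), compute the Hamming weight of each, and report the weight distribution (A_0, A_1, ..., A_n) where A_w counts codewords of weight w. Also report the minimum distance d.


Weight distribution: A_0 = 1, A_2 = 3. Minimum distance d = 2.

Enumerate all 2^2 = 4 messages m ∈ F_2^2.
For each, compute codeword c = mG in F_2^4, then tally its weight.
  m = 00 → c = 0000, weight = 0.
  m = 10 → c = 1001, weight = 2.
  m = 01 → c = 1100, weight = 2.
  m = 11 → c = 0101, weight = 2.
Tally weights:
  weight 0: 1 codewords.
  weight 2: 3 codewords.
Minimum distance d = smallest w > 0 with A_w > 0 = 2.
Sanity: Σ A_w = 4 = 2^2 = 4 ✓.


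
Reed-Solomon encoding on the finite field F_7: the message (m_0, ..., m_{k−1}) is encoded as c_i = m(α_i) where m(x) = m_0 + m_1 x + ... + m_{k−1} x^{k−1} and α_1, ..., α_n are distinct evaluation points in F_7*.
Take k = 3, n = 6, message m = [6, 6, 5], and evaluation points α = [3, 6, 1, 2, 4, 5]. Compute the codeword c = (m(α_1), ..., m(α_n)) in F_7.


c = [6, 5, 3, 3, 5, 0]

Message polynomial: m(x) = 6 + 6·x + 5·x^2 (mod 7).
For each evaluation point α_i, compute m(α_i) mod 7:
  α_1 = 3: Horner steps 5 → 0 → 6, so m(3) = 6.
  α_2 = 6: Horner steps 5 → 1 → 5, so m(6) = 5.
  α_3 = 1: Horner steps 5 → 4 → 3, so m(1) = 3.
  α_4 = 2: Horner steps 5 → 2 → 3, so m(2) = 3.
  α_5 = 4: Horner steps 5 → 5 → 5, so m(4) = 5.
  α_6 = 5: Horner steps 5 → 3 → 0, so m(5) = 0.
Codeword c = [6, 5, 3, 3, 5, 0] ∈ F_7^6.


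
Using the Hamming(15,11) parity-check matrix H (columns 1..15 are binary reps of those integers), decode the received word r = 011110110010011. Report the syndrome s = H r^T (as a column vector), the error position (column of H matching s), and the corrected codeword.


s = (0, 1, 0, 1)^T, error position = 5, corrected codeword c = 011100110010011

Compute s = H r^T mod 2 one row at a time:
  s_1 = 1 + 0 + 0 + 1 + 0 + 0 + 1 + 1 = 4 ≡ 0 (mod 2).
  s_2 = 1 + 1 + 0 + 1 + 0 + 0 + 1 + 1 = 5 ≡ 1 (mod 2).
  s_3 = 1 + 1 + 0 + 1 + 0 + 1 + 1 + 1 = 6 ≡ 0 (mod 2).
  s_4 = 0 + 1 + 1 + 1 + 0 + 1 + 0 + 1 = 5 ≡ 1 (mod 2).
s = (0, 1, 0, 1)^T — this equals column 5 of H (binary 0101), so error is at position 5.
Correct: flip bit 5 of r = 011110110010011 to get c = 011100110010011.


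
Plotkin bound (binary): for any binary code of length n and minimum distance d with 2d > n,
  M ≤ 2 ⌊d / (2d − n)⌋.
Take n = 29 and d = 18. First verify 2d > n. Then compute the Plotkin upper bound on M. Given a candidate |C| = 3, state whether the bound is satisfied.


Plotkin bound M ≤ 4; given |C| = 3 ≤ bound (satisfied).

Check applicability: 2d = 36, n = 29.
2d − n = 7 > 0, so Plotkin applies.
Compute d/(2d−n) = 18/7 ≈ 2.5714.
⌊d/(2d−n)⌋ = 2.
Plotkin bound: M ≤ 2·2 = 4.
Given |C| = 3, check: satisfied.
This |C| is below the Plotkin bound.


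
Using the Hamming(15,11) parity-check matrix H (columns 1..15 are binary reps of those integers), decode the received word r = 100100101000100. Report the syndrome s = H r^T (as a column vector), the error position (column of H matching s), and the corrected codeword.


s = (0, 1, 1, 0)^T, error position = 6, corrected codeword c = 100101101000100

Compute s = H r^T mod 2 one row at a time:
  s_1 = 0 + 1 + 0 + 0 + 0 + 1 + 0 + 0 = 2 ≡ 0 (mod 2).
  s_2 = 1 + 0 + 0 + 1 + 0 + 1 + 0 + 0 = 3 ≡ 1 (mod 2).
  s_3 = 0 + 0 + 0 + 1 + 0 + 0 + 0 + 0 = 1 ≡ 1 (mod 2).
  s_4 = 1 + 0 + 0 + 1 + 1 + 0 + 1 + 0 = 4 ≡ 0 (mod 2).
s = (0, 1, 1, 0)^T — this equals column 6 of H (binary 0110), so error is at position 6.
Correct: flip bit 6 of r = 100100101000100 to get c = 100101101000100.


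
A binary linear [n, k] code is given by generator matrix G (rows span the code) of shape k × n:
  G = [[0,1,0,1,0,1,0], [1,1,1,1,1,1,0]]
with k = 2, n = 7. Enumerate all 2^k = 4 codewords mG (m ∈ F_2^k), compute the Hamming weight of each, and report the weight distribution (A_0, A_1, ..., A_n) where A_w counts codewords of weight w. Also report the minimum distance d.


Weight distribution: A_0 = 1, A_3 = 2, A_6 = 1. Minimum distance d = 3.

Enumerate all 2^2 = 4 messages m ∈ F_2^2.
For each, compute codeword c = mG in F_2^7, then tally its weight.
  m = 00 → c = 0000000, weight = 0.
  m = 10 → c = 0101010, weight = 3.
  m = 01 → c = 1111110, weight = 6.
  m = 11 → c = 1010100, weight = 3.
Tally weights:
  weight 0: 1 codewords.
  weight 3: 2 codewords.
  weight 6: 1 codewords.
Minimum distance d = smallest w > 0 with A_w > 0 = 3.
Sanity: Σ A_w = 4 = 2^2 = 4 ✓.


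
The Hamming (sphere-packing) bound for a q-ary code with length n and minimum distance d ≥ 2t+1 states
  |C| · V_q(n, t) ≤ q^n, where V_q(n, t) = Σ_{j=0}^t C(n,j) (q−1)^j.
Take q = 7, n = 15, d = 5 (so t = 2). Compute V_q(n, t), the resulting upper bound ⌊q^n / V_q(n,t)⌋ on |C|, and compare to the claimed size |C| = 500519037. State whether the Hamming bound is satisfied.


V_q(n, t) = 3871, q^n = 4747561509943, Hamming bound = 1226443169, |C| = 500519037 ≤ bound (satisfied).

Step 1: Compute V_q(n, t) = Σ_{j=0}^2 C(n, j) (q−1)^j.
  j = 0: C(15,0)·(6)^0 = 1·1 = 1.
  j = 1: C(15,1)·(6)^1 = 15·6 = 90.
  j = 2: C(15,2)·(6)^2 = 105·36 = 3780.
  V_q(n, t) = 1 + 90 + 3780 = 3871.
Step 2: q^n = 7^15 = 4747561509943.
Step 3: Hamming bound ⌊q^n / V_q(n,t)⌋ = ⌊4747561509943/3871⌋ = 1226443169.
Step 4: Compare |C| = 500519037 to 1226443169: satisfied.
The claimed |C| lies below the Hamming bound.


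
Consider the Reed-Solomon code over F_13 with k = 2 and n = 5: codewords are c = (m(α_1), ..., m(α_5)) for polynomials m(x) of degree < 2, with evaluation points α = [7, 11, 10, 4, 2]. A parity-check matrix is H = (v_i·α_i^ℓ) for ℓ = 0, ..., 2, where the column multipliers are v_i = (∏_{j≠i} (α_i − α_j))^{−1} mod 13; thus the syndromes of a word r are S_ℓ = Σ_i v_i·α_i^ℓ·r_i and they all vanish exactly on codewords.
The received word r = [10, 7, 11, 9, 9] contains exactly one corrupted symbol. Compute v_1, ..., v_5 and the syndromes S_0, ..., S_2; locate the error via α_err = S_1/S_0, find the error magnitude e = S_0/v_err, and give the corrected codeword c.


S = (1, 2, 4), error at position 5, error magnitude e = 5, c = [10, 7, 11, 9, 4].

Step 1: column multipliers v_i = (∏_{j≠i}(α_i − α_j))^{−1} mod 13.
  i = 1 (α = 7): (7−11)(7−10)(7−4)(7−2) = (−4)·(−3)·3·5 = 180 ≡ 11, so v_1 = 11^{−1} = 6 (mod 13).
  i = 2 (α = 11): (11−7)(11−10)(11−4)(11−2) = 4·1·7·9 = 252 ≡ 5, so v_2 = 5^{−1} = 8 (mod 13).
  i = 3 (α = 10): (10−7)(10−11)(10−4)(10−2) = 3·(−1)·6·8 = −144 ≡ 12, so v_3 = 12^{−1} = 12 (mod 13).
  i = 4 (α = 4): (4−7)(4−11)(4−10)(4−2) = (−3)·(−7)·(−6)·2 = −252 ≡ 8, so v_4 = 8^{−1} = 5 (mod 13).
  i = 5 (α = 2): (2−7)(2−11)(2−10)(2−4) = (−5)·(−9)·(−8)·(−2) = 720 ≡ 5, so v_5 = 5^{−1} = 8 (mod 13).
  v = [6, 8, 12, 5, 8].
Step 2: syndromes of r = [10, 7, 11, 9, 9] (all sums mod 13).
  S_0 = Σ v_i r_i = 6·10 + 8·7 + 12·11 + 5·9 + 8·9 = 365 ≡ 1.
  S_1 = Σ v_i α_i r_i = 6·7·10 + 8·11·7 + 12·10·11 + 5·4·9 + 8·2·9 = 2680 ≡ 2.
  α_i^2 mod 13 = [10, 4, 9, 3, 4].
  S_2 = Σ v_i α_i^2 r_i = 6·10·10 + 8·4·7 + 12·9·11 + 5·3·9 + 8·4·9 = 2435 ≡ 4.
  S = (1, 2, 4) ≠ 0, so r is not a codeword (an error is present).
Step 3: locate the error. For a single error e at position i, S_ℓ = v_i·e·α_i^ℓ, so α_err = S_1/S_0.
  S_0^{−1} = 1^{−1} = 1 (mod 13), so α_err = 2·1 = 2 ≡ 2 = α_5. Error position i = 5.
  Consistency check: S_2/S_1 = 4·7 = 28 ≡ 2 = α_err ✓ (single-error assumption holds).
Step 4: error magnitude e = S_0/v_5 = S_0·∏_{j≠5}(α_5 − α_j) = 1·5 = 5 ≡ 5 (mod 13).
Step 5: correct position 5: c_5 = r_5 − e = 9 − 5 ≡ 4 (mod 13). Hence c = [10, 7, 11, 9, 4].
  Check: interpolating c through the α_i gives m(x) = 12 + 9·x (degree < 2) with m(α_i) = c_i for every i, so c is indeed a codeword.


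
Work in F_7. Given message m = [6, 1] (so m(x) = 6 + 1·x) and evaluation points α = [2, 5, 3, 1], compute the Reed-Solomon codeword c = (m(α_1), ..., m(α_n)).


c = [1, 4, 2, 0]

Message polynomial: m(x) = 6 + 1·x (mod 7).
For each evaluation point α_i, compute m(α_i) mod 7:
  α_1 = 2: Horner steps 1 → 1, so m(2) = 1.
  α_2 = 5: Horner steps 1 → 4, so m(5) = 4.
  α_3 = 3: Horner steps 1 → 2, so m(3) = 2.
  α_4 = 1: Horner steps 1 → 0, so m(1) = 0.
Codeword c = [1, 4, 2, 0] ∈ F_7^4.


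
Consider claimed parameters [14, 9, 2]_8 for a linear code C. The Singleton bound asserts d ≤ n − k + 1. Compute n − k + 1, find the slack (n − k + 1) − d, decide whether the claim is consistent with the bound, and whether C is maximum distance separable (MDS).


Singleton RHS = n − k + 1 = 6, slack = 4, bound satisfied, not MDS.

Singleton bound: d ≤ n − k + 1.
Here n = 14, k = 9, so n − k + 1 = 6.
Given d = 2, check d ≤ 6: YES.
Slack = (n − k + 1) − d = 4.
The code is NOT MDS (slack = 4 > 0).
Description: the claimed parameters are [14, 9, 2]_8; such a code would be non-MDS.


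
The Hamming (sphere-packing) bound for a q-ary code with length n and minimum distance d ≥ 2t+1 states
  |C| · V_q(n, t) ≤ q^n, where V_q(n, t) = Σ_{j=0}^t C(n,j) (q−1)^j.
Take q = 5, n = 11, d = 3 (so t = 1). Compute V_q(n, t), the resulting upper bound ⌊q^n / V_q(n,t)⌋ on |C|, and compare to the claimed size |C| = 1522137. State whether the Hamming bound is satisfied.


V_q(n, t) = 45, q^n = 48828125, Hamming bound = 1085069, |C| = 1522137 > bound (violated).

Step 1: Compute V_q(n, t) = Σ_{j=0}^1 C(n, j) (q−1)^j.
  j = 0: C(11,0)·(4)^0 = 1·1 = 1.
  j = 1: C(11,1)·(4)^1 = 11·4 = 44.
  V_q(n, t) = 1 + 44 = 45.
Step 2: q^n = 5^11 = 48828125.
Step 3: Hamming bound ⌊q^n / V_q(n,t)⌋ = ⌊48828125/45⌋ = 1085069.
Step 4: Compare |C| = 1522137 to 1085069: violated.
The claimed |C| lies above the Hamming bound, so no 5-ary code of length 11 with d ≥ 3 can have 1522137 codewords.


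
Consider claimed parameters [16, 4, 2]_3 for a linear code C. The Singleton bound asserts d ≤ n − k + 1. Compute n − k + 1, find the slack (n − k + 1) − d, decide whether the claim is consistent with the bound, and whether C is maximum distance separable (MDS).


Singleton RHS = n − k + 1 = 13, slack = 11, bound satisfied, not MDS.

Singleton bound: d ≤ n − k + 1.
Here n = 16, k = 4, so n − k + 1 = 13.
Given d = 2, check d ≤ 13: YES.
Slack = (n − k + 1) − d = 11.
The code is NOT MDS (slack = 11 > 0).
Description: the claimed parameters are [16, 4, 2]_3; such a code would be non-MDS.


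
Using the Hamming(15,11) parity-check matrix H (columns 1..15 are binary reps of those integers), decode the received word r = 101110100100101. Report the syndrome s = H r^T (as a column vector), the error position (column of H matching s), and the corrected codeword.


s = (1, 1, 0, 0)^T, error position = 12, corrected codeword c = 101110100101101

Compute s = H r^T mod 2 one row at a time:
  s_1 = 0 + 0 + 1 + 0 + 0 + 1 + 0 + 1 = 3 ≡ 1 (mod 2).
  s_2 = 1 + 1 + 0 + 1 + 0 + 1 + 0 + 1 = 5 ≡ 1 (mod 2).
  s_3 = 0 + 1 + 0 + 1 + 1 + 0 + 0 + 1 = 4 ≡ 0 (mod 2).
  s_4 = 1 + 1 + 1 + 1 + 0 + 0 + 1 + 1 = 6 ≡ 0 (mod 2).
s = (1, 1, 0, 0)^T — this equals column 12 of H (binary 1100), so error is at position 12.
Correct: flip bit 12 of r = 101110100100101 to get c = 101110100101101.


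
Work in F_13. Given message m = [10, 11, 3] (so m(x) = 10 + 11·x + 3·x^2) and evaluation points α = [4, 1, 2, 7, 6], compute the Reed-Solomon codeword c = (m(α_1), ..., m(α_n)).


c = [11, 11, 5, 0, 2]

Message polynomial: m(x) = 10 + 11·x + 3·x^2 (mod 13).
For each evaluation point α_i, compute m(α_i) mod 13:
  α_1 = 4: Horner steps 3 → 10 → 11, so m(4) = 11.
  α_2 = 1: Horner steps 3 → 1 → 11, so m(1) = 11.
  α_3 = 2: Horner steps 3 → 4 → 5, so m(2) = 5.
  α_4 = 7: Horner steps 3 → 6 → 0, so m(7) = 0.
  α_5 = 6: Horner steps 3 → 3 → 2, so m(6) = 2.
Codeword c = [11, 11, 5, 0, 2] ∈ F_13^5.


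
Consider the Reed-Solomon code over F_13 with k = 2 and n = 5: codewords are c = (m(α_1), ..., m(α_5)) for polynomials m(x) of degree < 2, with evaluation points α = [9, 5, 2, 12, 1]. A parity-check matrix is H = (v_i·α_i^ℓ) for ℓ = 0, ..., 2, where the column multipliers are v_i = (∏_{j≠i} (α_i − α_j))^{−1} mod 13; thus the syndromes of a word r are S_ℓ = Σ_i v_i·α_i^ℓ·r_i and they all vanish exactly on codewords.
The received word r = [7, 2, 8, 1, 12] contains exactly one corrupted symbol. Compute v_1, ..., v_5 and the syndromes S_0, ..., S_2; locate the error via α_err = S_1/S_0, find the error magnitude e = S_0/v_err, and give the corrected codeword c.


S = (2, 2, 2), error at position 5, error magnitude e = 2, c = [7, 2, 8, 1, 10].

Step 1: column multipliers v_i = (∏_{j≠i}(α_i − α_j))^{−1} mod 13.
  i = 1 (α = 9): (9−5)(9−2)(9−12)(9−1) = 4·7·(−3)·8 = −672 ≡ 4, so v_1 = 4^{−1} = 10 (mod 13).
  i = 2 (α = 5): (5−9)(5−2)(5−12)(5−1) = (−4)·3·(−7)·4 = 336 ≡ 11, so v_2 = 11^{−1} = 6 (mod 13).
  i = 3 (α = 2): (2−9)(2−5)(2−12)(2−1) = (−7)·(−3)·(−10)·1 = −210 ≡ 11, so v_3 = 11^{−1} = 6 (mod 13).
  i = 4 (α = 12): (12−9)(12−5)(12−2)(12−1) = 3·7·10·11 = 2310 ≡ 9, so v_4 = 9^{−1} = 3 (mod 13).
  i = 5 (α = 1): (1−9)(1−5)(1−2)(1−12) = (−8)·(−4)·(−1)·(−11) = 352 ≡ 1, so v_5 = 1^{−1} = 1 (mod 13).
  v = [10, 6, 6, 3, 1].
Step 2: syndromes of r = [7, 2, 8, 1, 12] (all sums mod 13).
  S_0 = Σ v_i r_i = 10·7 + 6·2 + 6·8 + 3·1 + 1·12 = 145 ≡ 2.
  S_1 = Σ v_i α_i r_i = 10·9·7 + 6·5·2 + 6·2·8 + 3·12·1 + 1·1·12 = 834 ≡ 2.
  α_i^2 mod 13 = [3, 12, 4, 1, 1].
  S_2 = Σ v_i α_i^2 r_i = 10·3·7 + 6·12·2 + 6·4·8 + 3·1·1 + 1·1·12 = 561 ≡ 2.
  S = (2, 2, 2) ≠ 0, so r is not a codeword (an error is present).
Step 3: locate the error. For a single error e at position i, S_ℓ = v_i·e·α_i^ℓ, so α_err = S_1/S_0.
  S_0^{−1} = 2^{−1} = 7 (mod 13), so α_err = 2·7 = 14 ≡ 1 = α_5. Error position i = 5.
  Consistency check: S_2/S_1 = 2·7 = 14 ≡ 1 = α_err ✓ (single-error assumption holds).
Step 4: error magnitude e = S_0/v_5 = S_0·∏_{j≠5}(α_5 − α_j) = 2·1 = 2 ≡ 2 (mod 13).
Step 5: correct position 5: c_5 = r_5 − e = 12 − 2 ≡ 10 (mod 13). Hence c = [7, 2, 8, 1, 10].
  Check: interpolating c through the α_i gives m(x) = 12 + 11·x (degree < 2) with m(α_i) = c_i for every i, so c is indeed a codeword.


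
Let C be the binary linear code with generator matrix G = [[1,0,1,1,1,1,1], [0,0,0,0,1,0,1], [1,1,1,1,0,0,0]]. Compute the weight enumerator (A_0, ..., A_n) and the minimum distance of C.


Weight distribution: A_0 = 1, A_2 = 2, A_4 = 3, A_6 = 2. Minimum distance d = 2.

Enumerate all 2^3 = 8 messages m ∈ F_2^3.
For each, compute codeword c = mG in F_2^7, then tally its weight.
  m = 000 → c = 0000000, weight = 0.
  m = 100 → c = 1011111, weight = 6.
  m = 010 → c = 0000101, weight = 2.
  m = 110 → c = 1011010, weight = 4.
  m = 001 → c = 1111000, weight = 4.
  m = 101 → c = 0100111, weight = 4.
  m = 011 → c = 1111101, weight = 6.
  m = 111 → c = 0100010, weight = 2.
Tally weights:
  weight 0: 1 codewords.
  weight 2: 2 codewords.
  weight 4: 3 codewords.
  weight 6: 2 codewords.
Minimum distance d = smallest w > 0 with A_w > 0 = 2.
Sanity: Σ A_w = 8 = 2^3 = 8 ✓.


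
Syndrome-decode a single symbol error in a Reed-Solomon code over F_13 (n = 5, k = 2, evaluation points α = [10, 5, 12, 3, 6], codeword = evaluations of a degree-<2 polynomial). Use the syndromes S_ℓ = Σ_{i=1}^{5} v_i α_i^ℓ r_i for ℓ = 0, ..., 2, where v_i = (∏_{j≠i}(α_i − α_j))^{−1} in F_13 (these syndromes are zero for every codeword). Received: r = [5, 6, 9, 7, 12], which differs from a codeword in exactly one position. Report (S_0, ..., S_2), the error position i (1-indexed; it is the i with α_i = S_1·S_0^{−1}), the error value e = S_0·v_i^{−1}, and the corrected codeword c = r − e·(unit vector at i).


S = (10, 9, 12), error at position 1, error magnitude e = 8, c = [10, 6, 9, 7, 12].

Step 1: column multipliers v_i = (∏_{j≠i}(α_i − α_j))^{−1} mod 13.
  i = 1 (α = 10): (10−5)(10−12)(10−3)(10−6) = 5·(−2)·7·4 = −280 ≡ 6, so v_1 = 6^{−1} = 11 (mod 13).
  i = 2 (α = 5): (5−10)(5−12)(5−3)(5−6) = (−5)·(−7)·2·(−1) = −70 ≡ 8, so v_2 = 8^{−1} = 5 (mod 13).
  i = 3 (α = 12): (12−10)(12−5)(12−3)(12−6) = 2·7·9·6 = 756 ≡ 2, so v_3 = 2^{−1} = 7 (mod 13).
  i = 4 (α = 3): (3−10)(3−5)(3−12)(3−6) = (−7)·(−2)·(−9)·(−3) = 378 ≡ 1, so v_4 = 1^{−1} = 1 (mod 13).
  i = 5 (α = 6): (6−10)(6−5)(6−12)(6−3) = (−4)·1·(−6)·3 = 72 ≡ 7, so v_5 = 7^{−1} = 2 (mod 13).
  v = [11, 5, 7, 1, 2].
Step 2: syndromes of r = [5, 6, 9, 7, 12] (all sums mod 13).
  S_0 = Σ v_i r_i = 11·5 + 5·6 + 7·9 + 1·7 + 2·12 = 179 ≡ 10.
  S_1 = Σ v_i α_i r_i = 11·10·5 + 5·5·6 + 7·12·9 + 1·3·7 + 2·6·12 = 1621 ≡ 9.
  α_i^2 mod 13 = [9, 12, 1, 9, 10].
  S_2 = Σ v_i α_i^2 r_i = 11·9·5 + 5·12·6 + 7·1·9 + 1·9·7 + 2·10·12 = 1221 ≡ 12.
  S = (10, 9, 12) ≠ 0, so r is not a codeword (an error is present).
Step 3: locate the error. For a single error e at position i, S_ℓ = v_i·e·α_i^ℓ, so α_err = S_1/S_0.
  S_0^{−1} = 10^{−1} = 4 (mod 13), so α_err = 9·4 = 36 ≡ 10 = α_1. Error position i = 1.
  Consistency check: S_2/S_1 = 12·3 = 36 ≡ 10 = α_err ✓ (single-error assumption holds).
Step 4: error magnitude e = S_0/v_1 = S_0·∏_{j≠1}(α_1 − α_j) = 10·6 = 60 ≡ 8 (mod 13).
Step 5: correct position 1: c_1 = r_1 − e = 5 − 8 ≡ 10 (mod 13). Hence c = [10, 6, 9, 7, 12].
  Check: interpolating c through the α_i gives m(x) = 2 + 6·x (degree < 2) with m(α_i) = c_i for every i, so c is indeed a codeword.


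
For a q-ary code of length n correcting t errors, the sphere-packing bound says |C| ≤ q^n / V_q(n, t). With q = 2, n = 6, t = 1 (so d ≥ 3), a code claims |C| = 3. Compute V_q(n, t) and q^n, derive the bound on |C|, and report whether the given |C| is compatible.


V_q(n, t) = 7, q^n = 64, Hamming bound = 9, |C| = 3 ≤ bound (satisfied).

Step 1: Compute V_q(n, t) = Σ_{j=0}^1 C(n, j) (q−1)^j.
  j = 0: C(6,0)·(1)^0 = 1·1 = 1.
  j = 1: C(6,1)·(1)^1 = 6·1 = 6.
  V_q(n, t) = 1 + 6 = 7.
Step 2: q^n = 2^6 = 64.
Step 3: Hamming bound ⌊q^n / V_q(n,t)⌋ = ⌊64/7⌋ = 9.
Step 4: Compare |C| = 3 to 9: satisfied.
The claimed |C| lies below the Hamming bound.


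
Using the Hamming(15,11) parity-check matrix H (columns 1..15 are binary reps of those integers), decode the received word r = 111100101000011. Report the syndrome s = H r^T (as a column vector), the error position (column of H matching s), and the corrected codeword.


s = (1, 0, 1, 1)^T, error position = 11, corrected codeword c = 111100101010011

Compute s = H r^T mod 2 one row at a time:
  s_1 = 0 + 1 + 0 + 0 + 0 + 0 + 1 + 1 = 3 ≡ 1 (mod 2).
  s_2 = 1 + 0 + 0 + 1 + 0 + 0 + 1 + 1 = 4 ≡ 0 (mod 2).
  s_3 = 1 + 1 + 0 + 1 + 0 + 0 + 1 + 1 = 5 ≡ 1 (mod 2).
  s_4 = 1 + 1 + 0 + 1 + 1 + 0 + 0 + 1 = 5 ≡ 1 (mod 2).
s = (1, 0, 1, 1)^T — this equals column 11 of H (binary 1011), so error is at position 11.
Correct: flip bit 11 of r = 111100101000011 to get c = 111100101010011.


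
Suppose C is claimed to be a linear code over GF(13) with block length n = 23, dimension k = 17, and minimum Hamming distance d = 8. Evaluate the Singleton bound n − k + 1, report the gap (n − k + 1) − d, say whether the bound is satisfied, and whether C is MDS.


Singleton RHS = n − k + 1 = 7, slack = -1, bound violated (no such code; not MDS).

Singleton bound: d ≤ n − k + 1.
Here n = 23, k = 17, so n − k + 1 = 7.
Given d = 8, check d ≤ 7: NO.
Slack = (n − k + 1) − d = -1.
The slack is negative: d = 8 exceeds n − k + 1 = 7 by 1, so the Singleton bound is violated and no linear [23, 17, 8]_13 code can exist. In particular it is not MDS (MDS requires d = n − k + 1 exactly).
Description: the claimed parameters are [23, 17, 8]_13; such a code would be impossible (violates the Singleton bound).


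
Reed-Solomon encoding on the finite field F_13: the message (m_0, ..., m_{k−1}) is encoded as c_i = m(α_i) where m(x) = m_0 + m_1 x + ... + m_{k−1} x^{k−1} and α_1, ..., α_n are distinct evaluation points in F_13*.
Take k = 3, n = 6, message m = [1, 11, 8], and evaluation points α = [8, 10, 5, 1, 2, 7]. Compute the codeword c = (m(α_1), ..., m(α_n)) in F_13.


c = [3, 1, 9, 7, 3, 2]

Message polynomial: m(x) = 1 + 11·x + 8·x^2 (mod 13).
For each evaluation point α_i, compute m(α_i) mod 13:
  α_1 = 8: Horner steps 8 → 10 → 3, so m(8) = 3.
  α_2 = 10: Horner steps 8 → 0 → 1, so m(10) = 1.
  α_3 = 5: Horner steps 8 → 12 → 9, so m(5) = 9.
  α_4 = 1: Horner steps 8 → 6 → 7, so m(1) = 7.
  α_5 = 2: Horner steps 8 → 1 → 3, so m(2) = 3.
  α_6 = 7: Horner steps 8 → 2 → 2, so m(7) = 2.
Codeword c = [3, 1, 9, 7, 3, 2] ∈ F_13^6.


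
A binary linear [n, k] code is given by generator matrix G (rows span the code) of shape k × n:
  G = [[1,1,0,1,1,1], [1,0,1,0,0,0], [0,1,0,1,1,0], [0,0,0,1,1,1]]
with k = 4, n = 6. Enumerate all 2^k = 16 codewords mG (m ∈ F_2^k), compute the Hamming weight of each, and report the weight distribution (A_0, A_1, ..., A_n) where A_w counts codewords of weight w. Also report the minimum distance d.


Weight distribution: A_0 = 1, A_2 = 6, A_3 = 4, A_4 = 1, A_5 = 4. Minimum distance d = 2.

Enumerate all 2^4 = 16 messages m ∈ F_2^4.
For each, compute codeword c = mG in F_2^6, then tally its weight.
  m = 0000 → c = 000000, weight = 0.
  m = 1000 → c = 110111, weight = 5.
  m = 0100 → c = 101000, weight = 2.
  m = 1100 → c = 011111, weight = 5.
  m = 0010 → c = 010110, weight = 3.
  m = 1010 → c = 100001, weight = 2.
  m = 0110 → c = 111110, weight = 5.
  m = 1110 → c = 001001, weight = 2.
  m = 0001 → c = 000111, weight = 3.
  m = 1001 → c = 110000, weight = 2.
  m = 0101 → c = 101111, weight = 5.
  m = 1101 → c = 011000, weight = 2.
  m = 0011 → c = 010001, weight = 2.
  m = 1011 → c = 100110, weight = 3.
  m = 0111 → c = 111001, weight = 4.
  m = 1111 → c = 001110, weight = 3.
Tally weights:
  weight 0: 1 codewords.
  weight 2: 6 codewords.
  weight 3: 4 codewords.
  weight 4: 1 codewords.
  weight 5: 4 codewords.
Minimum distance d = smallest w > 0 with A_w > 0 = 2.
Sanity: Σ A_w = 16 = 2^4 = 16 ✓.


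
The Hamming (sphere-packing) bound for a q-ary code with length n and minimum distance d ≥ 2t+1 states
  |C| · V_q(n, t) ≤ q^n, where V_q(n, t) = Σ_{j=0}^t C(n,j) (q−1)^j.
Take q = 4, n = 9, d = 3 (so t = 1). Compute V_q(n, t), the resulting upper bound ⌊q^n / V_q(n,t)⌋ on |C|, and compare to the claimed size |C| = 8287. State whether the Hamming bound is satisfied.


V_q(n, t) = 28, q^n = 262144, Hamming bound = 9362, |C| = 8287 ≤ bound (satisfied).

Step 1: Compute V_q(n, t) = Σ_{j=0}^1 C(n, j) (q−1)^j.
  j = 0: C(9,0)·(3)^0 = 1·1 = 1.
  j = 1: C(9,1)·(3)^1 = 9·3 = 27.
  V_q(n, t) = 1 + 27 = 28.
Step 2: q^n = 4^9 = 262144.
Step 3: Hamming bound ⌊q^n / V_q(n,t)⌋ = ⌊262144/28⌋ = 9362.
Step 4: Compare |C| = 8287 to 9362: satisfied.
The claimed |C| lies below the Hamming bound.


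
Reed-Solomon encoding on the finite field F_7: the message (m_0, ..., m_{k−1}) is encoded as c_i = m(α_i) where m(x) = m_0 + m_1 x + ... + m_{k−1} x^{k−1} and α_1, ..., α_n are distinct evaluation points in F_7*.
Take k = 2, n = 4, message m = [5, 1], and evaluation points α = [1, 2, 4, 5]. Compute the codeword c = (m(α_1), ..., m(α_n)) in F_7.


c = [6, 0, 2, 3]

Message polynomial: m(x) = 5 + 1·x (mod 7).
For each evaluation point α_i, compute m(α_i) mod 7:
  α_1 = 1: Horner steps 1 → 6, so m(1) = 6.
  α_2 = 2: Horner steps 1 → 0, so m(2) = 0.
  α_3 = 4: Horner steps 1 → 2, so m(4) = 2.
  α_4 = 5: Horner steps 1 → 3, so m(5) = 3.
Codeword c = [6, 0, 2, 3] ∈ F_7^4.


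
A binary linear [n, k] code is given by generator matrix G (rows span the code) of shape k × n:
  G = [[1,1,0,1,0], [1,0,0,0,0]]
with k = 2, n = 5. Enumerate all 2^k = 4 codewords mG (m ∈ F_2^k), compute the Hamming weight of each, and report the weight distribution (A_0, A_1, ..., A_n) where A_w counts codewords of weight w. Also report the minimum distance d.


Weight distribution: A_0 = 1, A_1 = 1, A_2 = 1, A_3 = 1. Minimum distance d = 1.

Enumerate all 2^2 = 4 messages m ∈ F_2^2.
For each, compute codeword c = mG in F_2^5, then tally its weight.
  m = 00 → c = 00000, weight = 0.
  m = 10 → c = 11010, weight = 3.
  m = 01 → c = 10000, weight = 1.
  m = 11 → c = 01010, weight = 2.
Tally weights:
  weight 0: 1 codewords.
  weight 1: 1 codewords.
  weight 2: 1 codewords.
  weight 3: 1 codewords.
Minimum distance d = smallest w > 0 with A_w > 0 = 1.
Sanity: Σ A_w = 4 = 2^2 = 4 ✓.


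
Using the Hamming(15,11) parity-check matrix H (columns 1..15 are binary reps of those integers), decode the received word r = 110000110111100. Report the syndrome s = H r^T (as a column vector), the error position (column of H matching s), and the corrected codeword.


s = (1, 1, 0, 0)^T, error position = 12, corrected codeword c = 110000110110100

Compute s = H r^T mod 2 one row at a time:
  s_1 = 1 + 0 + 1 + 1 + 1 + 1 + 0 + 0 = 5 ≡ 1 (mod 2).
  s_2 = 0 + 0 + 0 + 1 + 1 + 1 + 0 + 0 = 3 ≡ 1 (mod 2).
  s_3 = 1 + 0 + 0 + 1 + 1 + 1 + 0 + 0 = 4 ≡ 0 (mod 2).
  s_4 = 1 + 0 + 0 + 1 + 0 + 1 + 1 + 0 = 4 ≡ 0 (mod 2).
s = (1, 1, 0, 0)^T — this equals column 12 of H (binary 1100), so error is at position 12.
Correct: flip bit 12 of r = 110000110111100 to get c = 110000110110100.


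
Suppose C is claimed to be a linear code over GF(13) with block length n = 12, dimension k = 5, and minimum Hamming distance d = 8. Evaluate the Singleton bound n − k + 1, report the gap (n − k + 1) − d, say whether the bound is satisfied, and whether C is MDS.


Singleton RHS = n − k + 1 = 8, slack = 0, bound satisfied, MDS.

Singleton bound: d ≤ n − k + 1.
Here n = 12, k = 5, so n − k + 1 = 8.
Given d = 8, check d ≤ 8: YES.
Slack = (n − k + 1) − d = 0.
The code is MDS (slack = 0).
Description: the claimed parameters are [12, 5, 8]_13; such a code would be MDS (meets Singleton bound).


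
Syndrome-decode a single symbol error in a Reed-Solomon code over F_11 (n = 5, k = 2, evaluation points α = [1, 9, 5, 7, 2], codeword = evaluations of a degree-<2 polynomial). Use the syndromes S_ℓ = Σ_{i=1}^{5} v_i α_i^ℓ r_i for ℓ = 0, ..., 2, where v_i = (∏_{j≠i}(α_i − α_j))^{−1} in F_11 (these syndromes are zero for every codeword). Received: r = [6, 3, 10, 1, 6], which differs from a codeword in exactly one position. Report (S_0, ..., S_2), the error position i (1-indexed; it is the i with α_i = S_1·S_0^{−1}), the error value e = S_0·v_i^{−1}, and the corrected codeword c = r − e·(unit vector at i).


S = (2, 4, 8), error at position 5, error magnitude e = 10, c = [6, 3, 10, 1, 7].

Step 1: column multipliers v_i = (∏_{j≠i}(α_i − α_j))^{−1} mod 11.
  i = 1 (α = 1): (1−9)(1−5)(1−7)(1−2) = (−8)·(−4)·(−6)·(−1) = 192 ≡ 5, so v_1 = 5^{−1} = 9 (mod 11).
  i = 2 (α = 9): (9−1)(9−5)(9−7)(9−2) = 8·4·2·7 = 448 ≡ 8, so v_2 = 8^{−1} = 7 (mod 11).
  i = 3 (α = 5): (5−1)(5−9)(5−7)(5−2) = 4·(−4)·(−2)·3 = 96 ≡ 8, so v_3 = 8^{−1} = 7 (mod 11).
  i = 4 (α = 7): (7−1)(7−9)(7−5)(7−2) = 6·(−2)·2·5 = −120 ≡ 1, so v_4 = 1^{−1} = 1 (mod 11).
  i = 5 (α = 2): (2−1)(2−9)(2−5)(2−7) = 1·(−7)·(−3)·(−5) = −105 ≡ 5, so v_5 = 5^{−1} = 9 (mod 11).
  v = [9, 7, 7, 1, 9].
Step 2: syndromes of r = [6, 3, 10, 1, 6] (all sums mod 11).
  S_0 = Σ v_i r_i = 9·6 + 7·3 + 7·10 + 1·1 + 9·6 = 200 ≡ 2.
  S_1 = Σ v_i α_i r_i = 9·1·6 + 7·9·3 + 7·5·10 + 1·7·1 + 9·2·6 = 708 ≡ 4.
  α_i^2 mod 11 = [1, 4, 3, 5, 4].
  S_2 = Σ v_i α_i^2 r_i = 9·1·6 + 7·4·3 + 7·3·10 + 1·5·1 + 9·4·6 = 569 ≡ 8.
  S = (2, 4, 8) ≠ 0, so r is not a codeword (an error is present).
Step 3: locate the error. For a single error e at position i, S_ℓ = v_i·e·α_i^ℓ, so α_err = S_1/S_0.
  S_0^{−1} = 2^{−1} = 6 (mod 11), so α_err = 4·6 = 24 ≡ 2 = α_5. Error position i = 5.
  Consistency check: S_2/S_1 = 8·3 = 24 ≡ 2 = α_err ✓ (single-error assumption holds).
Step 4: error magnitude e = S_0/v_5 = S_0·∏_{j≠5}(α_5 − α_j) = 2·5 = 10 ≡ 10 (mod 11).
Step 5: correct position 5: c_5 = r_5 − e = 6 − 10 ≡ 7 (mod 11). Hence c = [6, 3, 10, 1, 7].
  Check: interpolating c through the α_i gives m(x) = 5 + 1·x (degree < 2) with m(α_i) = c_i for every i, so c is indeed a codeword.


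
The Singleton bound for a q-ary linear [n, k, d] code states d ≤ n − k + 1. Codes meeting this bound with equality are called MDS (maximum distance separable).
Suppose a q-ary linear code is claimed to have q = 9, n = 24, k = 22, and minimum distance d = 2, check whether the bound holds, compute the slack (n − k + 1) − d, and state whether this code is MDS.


Singleton RHS = n − k + 1 = 3, slack = 1, bound satisfied, not MDS.

Singleton bound: d ≤ n − k + 1.
Here n = 24, k = 22, so n − k + 1 = 3.
Given d = 2, check d ≤ 3: YES.
Slack = (n − k + 1) − d = 1.
The code is NOT MDS (slack = 1 > 0).
Description: the claimed parameters are [24, 22, 2]_9; such a code would be non-MDS.


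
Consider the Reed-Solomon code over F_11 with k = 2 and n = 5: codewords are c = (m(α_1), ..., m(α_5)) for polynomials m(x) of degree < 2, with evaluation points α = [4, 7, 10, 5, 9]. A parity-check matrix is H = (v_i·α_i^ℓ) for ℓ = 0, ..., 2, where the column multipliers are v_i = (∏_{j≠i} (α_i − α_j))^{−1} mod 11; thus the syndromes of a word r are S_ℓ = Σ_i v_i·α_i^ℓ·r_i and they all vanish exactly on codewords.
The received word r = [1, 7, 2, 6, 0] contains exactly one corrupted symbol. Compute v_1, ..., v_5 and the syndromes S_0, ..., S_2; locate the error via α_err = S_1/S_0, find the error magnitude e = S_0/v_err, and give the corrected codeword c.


S = (9, 1, 5), error at position 4, error magnitude e = 3, c = [1, 7, 2, 3, 0].

Step 1: column multipliers v_i = (∏_{j≠i}(α_i − α_j))^{−1} mod 11.
  i = 1 (α = 4): (4−7)(4−10)(4−5)(4−9) = (−3)·(−6)·(−1)·(−5) = 90 ≡ 2, so v_1 = 2^{−1} = 6 (mod 11).
  i = 2 (α = 7): (7−4)(7−10)(7−5)(7−9) = 3·(−3)·2·(−2) = 36 ≡ 3, so v_2 = 3^{−1} = 4 (mod 11).
  i = 3 (α = 10): (10−4)(10−7)(10−5)(10−9) = 6·3·5·1 = 90 ≡ 2, so v_3 = 2^{−1} = 6 (mod 11).
  i = 4 (α = 5): (5−4)(5−7)(5−10)(5−9) = 1·(−2)·(−5)·(−4) = −40 ≡ 4, so v_4 = 4^{−1} = 3 (mod 11).
  i = 5 (α = 9): (9−4)(9−7)(9−10)(9−5) = 5·2·(−1)·4 = −40 ≡ 4, so v_5 = 4^{−1} = 3 (mod 11).
  v = [6, 4, 6, 3, 3].
Step 2: syndromes of r = [1, 7, 2, 6, 0] (all sums mod 11).
  S_0 = Σ v_i r_i = 6·1 + 4·7 + 6·2 + 3·6 + 3·0 = 64 ≡ 9.
  S_1 = Σ v_i α_i r_i = 6·4·1 + 4·7·7 + 6·10·2 + 3·5·6 + 3·9·0 = 430 ≡ 1.
  α_i^2 mod 11 = [5, 5, 1, 3, 4].
  S_2 = Σ v_i α_i^2 r_i = 6·5·1 + 4·5·7 + 6·1·2 + 3·3·6 + 3·4·0 = 236 ≡ 5.
  S = (9, 1, 5) ≠ 0, so r is not a codeword (an error is present).
Step 3: locate the error. For a single error e at position i, S_ℓ = v_i·e·α_i^ℓ, so α_err = S_1/S_0.
  S_0^{−1} = 9^{−1} = 5 (mod 11), so α_err = 1·5 = 5 ≡ 5 = α_4. Error position i = 4.
  Consistency check: S_2/S_1 = 5·1 = 5 ≡ 5 = α_err ✓ (single-error assumption holds).
Step 4: error magnitude e = S_0/v_4 = S_0·∏_{j≠4}(α_4 − α_j) = 9·4 = 36 ≡ 3 (mod 11).
Step 5: correct position 4: c_4 = r_4 − e = 6 − 3 ≡ 3 (mod 11). Hence c = [1, 7, 2, 3, 0].
  Check: interpolating c through the α_i gives m(x) = 4 + 2·x (degree < 2) with m(α_i) = c_i for every i, so c is indeed a codeword.


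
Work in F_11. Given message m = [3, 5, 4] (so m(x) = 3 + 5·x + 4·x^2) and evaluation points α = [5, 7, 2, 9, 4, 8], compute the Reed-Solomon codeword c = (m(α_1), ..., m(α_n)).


c = [7, 3, 7, 9, 10, 2]

Message polynomial: m(x) = 3 + 5·x + 4·x^2 (mod 11).
For each evaluation point α_i, compute m(α_i) mod 11:
  α_1 = 5: Horner steps 4 → 3 → 7, so m(5) = 7.
  α_2 = 7: Horner steps 4 → 0 → 3, so m(7) = 3.
  α_3 = 2: Horner steps 4 → 2 → 7, so m(2) = 7.
  α_4 = 9: Horner steps 4 → 8 → 9, so m(9) = 9.
  α_5 = 4: Horner steps 4 → 10 → 10, so m(4) = 10.
  α_6 = 8: Horner steps 4 → 4 → 2, so m(8) = 2.
Codeword c = [7, 3, 7, 9, 10, 2] ∈ F_11^6.


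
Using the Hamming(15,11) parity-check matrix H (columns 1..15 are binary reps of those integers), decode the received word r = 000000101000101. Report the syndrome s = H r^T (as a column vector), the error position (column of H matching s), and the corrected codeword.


s = (1, 1, 0, 0)^T, error position = 12, corrected codeword c = 000000101001101

Compute s = H r^T mod 2 one row at a time:
  s_1 = 0 + 1 + 0 + 0 + 0 + 1 + 0 + 1 = 3 ≡ 1 (mod 2).
  s_2 = 0 + 0 + 0 + 1 + 0 + 1 + 0 + 1 = 3 ≡ 1 (mod 2).
  s_3 = 0 + 0 + 0 + 1 + 0 + 0 + 0 + 1 = 2 ≡ 0 (mod 2).
  s_4 = 0 + 0 + 0 + 1 + 1 + 0 + 1 + 1 = 4 ≡ 0 (mod 2).
s = (1, 1, 0, 0)^T — this equals column 12 of H (binary 1100), so error is at position 12.
Correct: flip bit 12 of r = 000000101000101 to get c = 000000101001101.


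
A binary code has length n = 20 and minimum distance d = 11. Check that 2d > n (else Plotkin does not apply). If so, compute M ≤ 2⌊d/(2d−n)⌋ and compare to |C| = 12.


Plotkin bound M ≤ 10; given |C| = 12 > bound (violated).

Check applicability: 2d = 22, n = 20.
2d − n = 2 > 0, so Plotkin applies.
Compute d/(2d−n) = 11/2 ≈ 5.5000.
⌊d/(2d−n)⌋ = 5.
Plotkin bound: M ≤ 2·5 = 10.
Given |C| = 12, check: VIOLATED.
This |C| is above the Plotkin bound, so no binary code with n = 20, d = 11 and 12 codewords exists.


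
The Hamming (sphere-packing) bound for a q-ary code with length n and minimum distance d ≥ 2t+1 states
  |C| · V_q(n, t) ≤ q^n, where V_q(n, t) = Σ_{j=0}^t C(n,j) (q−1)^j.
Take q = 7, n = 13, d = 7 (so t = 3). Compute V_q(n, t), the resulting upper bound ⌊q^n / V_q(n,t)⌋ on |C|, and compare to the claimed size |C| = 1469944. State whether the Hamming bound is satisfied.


V_q(n, t) = 64663, q^n = 96889010407, Hamming bound = 1498368, |C| = 1469944 ≤ bound (satisfied).

Step 1: Compute V_q(n, t) = Σ_{j=0}^3 C(n, j) (q−1)^j.
  j = 0: C(13,0)·(6)^0 = 1·1 = 1.
  j = 1: C(13,1)·(6)^1 = 13·6 = 78.
  j = 2: C(13,2)·(6)^2 = 78·36 = 2808.
  j = 3: C(13,3)·(6)^3 = 286·216 = 61776.
  V_q(n, t) = 1 + 78 + 2808 + 61776 = 64663.
Step 2: q^n = 7^13 = 96889010407.
Step 3: Hamming bound ⌊q^n / V_q(n,t)⌋ = ⌊96889010407/64663⌋ = 1498368.
Step 4: Compare |C| = 1469944 to 1498368: satisfied.
The claimed |C| lies below the Hamming bound.


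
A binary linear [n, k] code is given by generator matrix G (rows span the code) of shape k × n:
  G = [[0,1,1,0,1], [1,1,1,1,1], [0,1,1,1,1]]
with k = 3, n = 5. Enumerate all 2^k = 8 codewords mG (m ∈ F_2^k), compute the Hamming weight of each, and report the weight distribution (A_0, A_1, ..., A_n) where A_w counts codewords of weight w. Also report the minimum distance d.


Weight distribution: A_0 = 1, A_1 = 2, A_2 = 1, A_3 = 1, A_4 = 2, A_5 = 1. Minimum distance d = 1.

Enumerate all 2^3 = 8 messages m ∈ F_2^3.
For each, compute codeword c = mG in F_2^5, then tally its weight.
  m = 000 → c = 00000, weight = 0.
  m = 100 → c = 01101, weight = 3.
  m = 010 → c = 11111, weight = 5.
  m = 110 → c = 10010, weight = 2.
  m = 001 → c = 01111, weight = 4.
  m = 101 → c = 00010, weight = 1.
  m = 011 → c = 10000, weight = 1.
  m = 111 → c = 11101, weight = 4.
Tally weights:
  weight 0: 1 codewords.
  weight 1: 2 codewords.
  weight 2: 1 codewords.
  weight 3: 1 codewords.
  weight 4: 2 codewords.
  weight 5: 1 codewords.
Minimum distance d = smallest w > 0 with A_w > 0 = 1.
Sanity: Σ A_w = 8 = 2^3 = 8 ✓.
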